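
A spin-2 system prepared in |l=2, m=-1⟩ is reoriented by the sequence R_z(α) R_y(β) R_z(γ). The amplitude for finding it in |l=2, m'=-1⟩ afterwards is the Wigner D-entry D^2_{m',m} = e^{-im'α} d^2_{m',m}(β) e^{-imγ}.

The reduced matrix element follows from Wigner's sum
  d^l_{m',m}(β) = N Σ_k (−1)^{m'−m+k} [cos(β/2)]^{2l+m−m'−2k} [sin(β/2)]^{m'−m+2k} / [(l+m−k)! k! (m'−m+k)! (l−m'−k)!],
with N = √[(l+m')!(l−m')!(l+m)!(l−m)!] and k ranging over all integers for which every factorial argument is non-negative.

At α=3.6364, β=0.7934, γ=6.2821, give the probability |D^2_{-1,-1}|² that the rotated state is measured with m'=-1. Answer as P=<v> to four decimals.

Split into d^2_{-1,-1}(β=0.7934) × two z-phases.
With c≡cos(β/2)=0.922341 and s≡sin(β/2)=0.386377, N=[1·6·1·6]^{1/2}=6.000000
Admissible k: 0..1 (factorial args all ≥0)
  k=0: (−1)^0·6.0000/(6)·0.9223^4·0.3864^0 = +0.723713
  k=1: (−1)^1·6.0000/(2)·0.9223^2·0.3864^2 = -0.381001
d^2_{-1,-1}(0.7934) = +0.723713 -0.381001 = +0.342712
|D^2_{-1,-1}|² = |d^2_{-1,-1}(β)|² = (+0.342712)² = 0.117451 (the z-rotation phases have unit modulus)

P=0.1175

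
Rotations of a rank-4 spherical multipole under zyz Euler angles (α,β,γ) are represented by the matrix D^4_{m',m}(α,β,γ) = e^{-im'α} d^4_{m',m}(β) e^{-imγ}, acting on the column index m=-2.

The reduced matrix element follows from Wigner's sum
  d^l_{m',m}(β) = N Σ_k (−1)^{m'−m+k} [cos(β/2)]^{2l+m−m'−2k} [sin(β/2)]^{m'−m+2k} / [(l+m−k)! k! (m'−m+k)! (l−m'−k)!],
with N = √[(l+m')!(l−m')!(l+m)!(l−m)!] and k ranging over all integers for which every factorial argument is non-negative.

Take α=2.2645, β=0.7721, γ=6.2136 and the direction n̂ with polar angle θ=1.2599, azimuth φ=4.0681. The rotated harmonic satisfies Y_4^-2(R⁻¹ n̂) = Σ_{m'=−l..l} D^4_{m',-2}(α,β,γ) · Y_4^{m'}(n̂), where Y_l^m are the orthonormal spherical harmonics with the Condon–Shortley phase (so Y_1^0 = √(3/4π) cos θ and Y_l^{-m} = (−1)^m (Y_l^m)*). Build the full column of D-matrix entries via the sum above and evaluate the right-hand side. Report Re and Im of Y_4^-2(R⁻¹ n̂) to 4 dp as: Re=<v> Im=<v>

Re=0.2006 Im=-0.2531

Need the full column D^4_{m',-2} for m'=−4..4 at α=2.2645, β=0.7721, γ=6.2136.
cos(β/2)=0.926404, sin(β/2)=0.376532
d^4_{-4,-2}: single k=2 term ⇒ +0.474225;  D = -0.414812+0.229827i
d^4_{-3,-2}: k∈[1..2] ⇒ +0.825026 -0.408877 = +0.416149;  D = +0.387815+0.150930i
d^4_{-2,-2}: k∈[0..2] ⇒ +0.542503 -1.075441 +0.222075 = -0.310863;  D = +0.098542+0.294831i
d^4_{-1,-2}: k∈[0..2] ⇒ -0.935491 +0.772704 -0.085099 = -0.247886;  D = +0.130524-0.210740i
d^4_{0,-2}: k∈[0..2] ⇒ +0.850211 -0.374540 +0.023202 = +0.498873;  D = +0.494049-0.069205i
d^4_{1,-2}: k∈[0..2] ⇒ -0.515136 +0.127649 -0.004217 = -0.391705;  D = +0.289810+0.263520i
d^4_{2,-2}: k∈[0..2] ⇒ +0.222075 -0.029349 +0.000404 = +0.193130;  D = -0.008537+0.192941i
d^4_{3,-2}: k∈[0..1] ⇒ -0.067545 +0.003719 = -0.063826;  D = -0.050831+0.038600i
d^4_{4,-2}: single k=0 term ⇒ +0.012942;  D = -0.012608-0.002920i
Y_4^{m'}(θ=1.2599,φ=4.0681) and Σ D·Y over m':
  (-0.4148+0.2298i)·(-0.3072+0.1945i)  (+0.3878+0.1509i)·(+0.3090+0.1170i)  (+0.0985+0.2948i)·(+0.0291+0.1004i)  (+0.1305-0.2107i)·(+0.1941-0.2583i)  (+0.4940-0.0692i)·(+0.0528+0.0000i)  (+0.2898+0.2635i)·(-0.1941-0.2583i)  (-0.0085+0.1929i)·(+0.0291-0.1004i)  (-0.0508+0.0386i)·(-0.3090+0.1170i)  (-0.0126-0.0029i)·(-0.3072-0.1945i)
Y_4^-2(R⁻¹ n̂) = +0.200583-0.253085i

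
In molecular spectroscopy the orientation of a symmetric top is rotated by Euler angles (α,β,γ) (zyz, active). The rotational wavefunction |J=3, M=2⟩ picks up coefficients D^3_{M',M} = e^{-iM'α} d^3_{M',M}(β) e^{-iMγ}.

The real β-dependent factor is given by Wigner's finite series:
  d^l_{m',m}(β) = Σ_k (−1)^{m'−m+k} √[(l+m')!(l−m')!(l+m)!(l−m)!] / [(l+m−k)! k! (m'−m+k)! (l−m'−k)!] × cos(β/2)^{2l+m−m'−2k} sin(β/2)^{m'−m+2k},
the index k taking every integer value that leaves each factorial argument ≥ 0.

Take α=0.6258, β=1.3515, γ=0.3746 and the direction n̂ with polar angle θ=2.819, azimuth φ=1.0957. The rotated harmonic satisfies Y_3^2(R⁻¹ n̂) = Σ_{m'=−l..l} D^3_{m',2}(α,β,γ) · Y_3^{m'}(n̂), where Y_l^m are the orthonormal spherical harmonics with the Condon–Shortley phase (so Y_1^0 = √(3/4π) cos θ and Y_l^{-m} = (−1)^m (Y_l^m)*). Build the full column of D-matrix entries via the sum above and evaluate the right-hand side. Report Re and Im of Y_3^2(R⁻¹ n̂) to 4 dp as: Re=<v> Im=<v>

Need the full column D^3_{m',2} for m'=−3..3 at α=0.6258, β=1.3515, γ=0.3746.
cos(β/2)=0.780238, sin(β/2)=0.625483
d^3_{-3,2}: single k=5 term ⇒ +0.182970;  D = +0.078364+0.165339i
d^3_{-2,2}: k∈[4..5] ⇒ +0.465892 -0.059881 = +0.406011;  D = +0.355840+0.195507i
d^3_{-1,2}: k∈[3..4] ⇒ +0.735118 -0.236213 = +0.498905;  D = +0.495112-0.061409i
d^3_{0,2}: k∈[2..3] ⇒ +0.794145 -0.510359 = +0.283786;  D = +0.207797-0.193273i
d^3_{1,2}: k∈[1..2] ⇒ +0.571941 -0.735118 = -0.163178;  D = -0.031746+0.160060i
d^3_{2,2}: k∈[0..1] ⇒ +0.225612 -0.724952 = -0.499339;  D = +0.208162+0.453882i
d^3_{3,2}: single k=0 term ⇒ -0.443023;  D = +0.385562+0.218202i
Y_3^{m'}(θ=2.819,φ=1.0957) and Σ D·Y over m':
  (+0.0784+0.1653i)·(-0.0132+0.0019i)  (+0.3558+0.1955i)·(+0.0567+0.0793i)  (+0.4951-0.0614i)·(+0.1639-0.3187i)  (+0.2078-0.1933i)·(-0.5300+0.0000i)  (-0.0317+0.1601i)·(-0.1639-0.3187i)  (+0.2082+0.4539i)·(+0.0567-0.0793i)  (+0.3856+0.2182i)·(+0.0132+0.0019i)
Y_3^2(R⁻¹ n̂) = +0.063392-0.031439i

Re=0.0634 Im=-0.0314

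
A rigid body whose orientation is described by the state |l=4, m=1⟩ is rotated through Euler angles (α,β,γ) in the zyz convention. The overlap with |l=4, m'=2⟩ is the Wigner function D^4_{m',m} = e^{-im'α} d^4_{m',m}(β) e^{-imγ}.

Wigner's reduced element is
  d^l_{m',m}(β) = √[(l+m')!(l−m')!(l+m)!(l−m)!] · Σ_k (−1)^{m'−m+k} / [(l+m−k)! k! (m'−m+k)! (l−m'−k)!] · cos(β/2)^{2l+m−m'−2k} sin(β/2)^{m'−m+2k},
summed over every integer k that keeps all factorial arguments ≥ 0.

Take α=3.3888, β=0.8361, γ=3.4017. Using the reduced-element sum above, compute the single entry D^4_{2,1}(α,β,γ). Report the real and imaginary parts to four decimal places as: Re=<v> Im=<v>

First d^4_{2,1}(β=0.8361), then the phase factors e^{-i(2)α} and e^{-i(1)γ}:
With c≡cos(β/2)=0.913882 and s≡sin(β/2)=0.405979, N=[720·2·120·6]^{1/2}=1018.233765
k: max(0,(1)−(2))=0 … min(4+(1),4−(2))=2
  k=0: (−1)^1·1018.2338/(240)·0.9139^7·0.4060^1 = -0.917006
  k=1: (−1)^2·1018.2338/(48)·0.9139^5·0.4060^3 = +0.904834
  k=2: (−1)^3·1018.2338/(72)·0.9139^3·0.4060^5 = -0.119043
d^4_{2,1}(0.8361) = -0.917006 +0.904834 -0.119043 = -0.131215
Attach z-rotation phases: D = e^{-i(2)(3.3888)}·(-0.131215)·e^{-i(1)(3.4017)} = +0.095603-0.089874i

Re=0.0956 Im=-0.0899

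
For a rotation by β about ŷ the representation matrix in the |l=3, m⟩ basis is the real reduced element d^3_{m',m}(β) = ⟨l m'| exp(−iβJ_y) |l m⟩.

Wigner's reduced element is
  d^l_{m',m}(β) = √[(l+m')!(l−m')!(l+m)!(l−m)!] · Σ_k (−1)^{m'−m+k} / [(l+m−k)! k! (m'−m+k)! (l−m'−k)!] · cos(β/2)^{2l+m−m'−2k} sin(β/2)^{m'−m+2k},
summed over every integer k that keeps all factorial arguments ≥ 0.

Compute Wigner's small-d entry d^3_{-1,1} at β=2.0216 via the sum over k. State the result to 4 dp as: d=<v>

d^3_{-1,1}(β=2.0216) via Wigner's sum:
Half-angle: c=0.531183, s=0.847257. N=√(2·24·24·2)=48.000000
k∈{2,3,4} keeps every argument non-negative
  k=2: (−1)^0·48.0000/(8)·0.5312^4·0.8473^2 = +0.342893
  k=3: (−1)^1·48.0000/(6)·0.5312^2·0.8473^4 = -1.163159
  k=4: (−1)^2·48.0000/(48)·0.5312^0·0.8473^6 = +0.369906
d^3_{-1,1}(2.0216) = +0.342893 -1.163159 +0.369906 = -0.450361

d=-0.4504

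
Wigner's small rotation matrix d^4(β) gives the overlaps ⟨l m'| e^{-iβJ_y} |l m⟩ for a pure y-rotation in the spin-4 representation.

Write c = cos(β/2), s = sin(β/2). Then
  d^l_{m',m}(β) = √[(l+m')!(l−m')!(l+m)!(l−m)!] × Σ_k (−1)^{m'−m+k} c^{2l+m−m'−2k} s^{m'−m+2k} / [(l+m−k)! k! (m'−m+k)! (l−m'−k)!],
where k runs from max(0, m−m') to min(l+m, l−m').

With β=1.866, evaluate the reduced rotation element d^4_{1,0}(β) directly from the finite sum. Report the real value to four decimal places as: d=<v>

d^4_{1,0}(β=1.866) via Wigner's sum:
Half-angle: c=0.595426, s=0.803410. N=√(120·6·24·24)=643.987578
k∈{0,1,2,3} keeps every argument non-negative
  k=0: (−1)^1·643.9876/(144)·0.5954^7·0.8034^1 = -0.095334
  k=1: (−1)^2·643.9876/(24)·0.5954^5·0.8034^3 = +1.041402
  k=2: (−1)^3·643.9876/(24)·0.5954^3·0.8034^5 = -1.895991
  k=3: (−1)^4·643.9876/(144)·0.5954^1·0.8034^7 = +0.575312
d^4_{1,0}(1.866) = -0.095334 +1.041402 -1.895991 +0.575312 = -0.374612

d=-0.3746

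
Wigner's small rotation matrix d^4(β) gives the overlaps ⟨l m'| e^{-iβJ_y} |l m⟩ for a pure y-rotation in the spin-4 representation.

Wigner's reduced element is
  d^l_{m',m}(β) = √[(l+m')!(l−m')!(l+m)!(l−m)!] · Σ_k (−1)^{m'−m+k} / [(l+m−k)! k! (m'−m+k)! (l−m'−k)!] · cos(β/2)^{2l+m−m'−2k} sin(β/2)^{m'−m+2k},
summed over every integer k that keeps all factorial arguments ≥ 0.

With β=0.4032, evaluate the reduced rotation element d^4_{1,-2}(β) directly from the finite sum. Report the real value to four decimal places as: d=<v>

d^4_{1,-2}(β=0.4032) via Wigner's sum:
c=cos(0.4032/2)=0.979747, s=sin(0.4032/2)=0.200237; N=√[120·6·2·720]=1018.233765
The bounds max(0,m−m')=0 and min(l+m,l−m')=2 give 3 terms
  k=0: (−1)^3·1018.2338/(72)·0.9797^5·0.2002^3 = -0.102499
  k=1: (−1)^4·1018.2338/(48)·0.9797^3·0.2002^5 = +0.006422
  k=2: (−1)^5·1018.2338/(240)·0.9797^1·0.2002^7 = -0.000054
d^4_{1,-2}(0.4032) = -0.102499 +0.006422 -0.000054 = -0.096131

d=-0.0961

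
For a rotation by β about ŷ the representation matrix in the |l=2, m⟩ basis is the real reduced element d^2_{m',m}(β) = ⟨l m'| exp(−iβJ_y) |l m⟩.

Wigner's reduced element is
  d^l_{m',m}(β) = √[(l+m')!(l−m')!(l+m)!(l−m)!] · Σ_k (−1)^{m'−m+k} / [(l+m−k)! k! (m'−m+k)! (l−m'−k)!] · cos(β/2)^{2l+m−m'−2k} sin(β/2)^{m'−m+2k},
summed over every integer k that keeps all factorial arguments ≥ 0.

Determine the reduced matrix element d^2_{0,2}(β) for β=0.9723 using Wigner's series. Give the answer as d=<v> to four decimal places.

d^2_{0,2}(β=0.9723) via Wigner's sum:
c=cos(0.9723/2)=0.884138, s=sin(0.9723/2)=0.467225; N=√[2·2·24·1]=9.797959
k: max(0,(2)−(0))=2 … min(2+(2),2−(0))=2
  k=2: (−1)^0·9.7980/(4)·0.8841^2·0.4672^2 = +0.417993
d^2_{0,2}(0.9723) = +0.417993

d=0.4180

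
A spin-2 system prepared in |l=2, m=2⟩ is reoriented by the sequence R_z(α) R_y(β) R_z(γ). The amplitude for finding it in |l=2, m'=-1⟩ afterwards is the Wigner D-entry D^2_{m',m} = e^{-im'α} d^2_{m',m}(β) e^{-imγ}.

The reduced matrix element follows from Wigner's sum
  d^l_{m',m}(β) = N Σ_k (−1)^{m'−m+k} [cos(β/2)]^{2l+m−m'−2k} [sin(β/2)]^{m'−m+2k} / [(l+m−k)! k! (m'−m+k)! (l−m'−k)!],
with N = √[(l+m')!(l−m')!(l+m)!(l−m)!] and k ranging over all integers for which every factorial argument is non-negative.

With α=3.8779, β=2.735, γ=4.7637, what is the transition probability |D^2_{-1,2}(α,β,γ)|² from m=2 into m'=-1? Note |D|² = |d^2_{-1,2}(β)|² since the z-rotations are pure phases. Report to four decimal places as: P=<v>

Split into d^2_{-1,2}(β=2.735) × two z-phases.
Half-angle: c=0.201899, s=0.979406. N=√(1·6·24·1)=12.000000
Admissible k: 3..3 (factorial args all ≥0)
  k=3: (−1)^0·12.0000/(6)·0.2019^1·0.9794^3 = +0.379361
d^2_{-1,2}(2.735) = +0.379361
|D^2_{-1,2}|² = |d^2_{-1,2}(β)|² = (+0.379361)² = 0.143915 (the z-rotation phases have unit modulus)

P=0.1439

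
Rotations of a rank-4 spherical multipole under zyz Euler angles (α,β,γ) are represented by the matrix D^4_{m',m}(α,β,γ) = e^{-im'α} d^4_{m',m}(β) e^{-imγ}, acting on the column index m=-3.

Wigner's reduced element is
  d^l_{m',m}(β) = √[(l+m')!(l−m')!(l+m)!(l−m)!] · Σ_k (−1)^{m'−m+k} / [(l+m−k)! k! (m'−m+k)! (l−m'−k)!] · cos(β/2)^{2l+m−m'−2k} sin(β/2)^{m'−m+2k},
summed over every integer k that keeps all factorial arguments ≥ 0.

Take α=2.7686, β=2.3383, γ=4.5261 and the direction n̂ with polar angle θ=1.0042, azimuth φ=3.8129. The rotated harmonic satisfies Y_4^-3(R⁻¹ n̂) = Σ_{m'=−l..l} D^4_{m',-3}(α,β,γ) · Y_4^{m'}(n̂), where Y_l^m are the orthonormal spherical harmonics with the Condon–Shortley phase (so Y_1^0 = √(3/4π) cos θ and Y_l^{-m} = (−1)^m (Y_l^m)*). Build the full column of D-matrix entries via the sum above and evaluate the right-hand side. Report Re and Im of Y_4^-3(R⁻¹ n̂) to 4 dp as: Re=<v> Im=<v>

Need the full column D^4_{m',-3} for m'=−4..4 at α=2.7686, β=2.3383, γ=4.5261.
cos(β/2)=0.390934, sin(β/2)=0.920419
d^4_{-4,-3}: single k=1 term ⇒ +0.003633;  D = +0.003222-0.001678i
d^4_{-3,-3}: k∈[0..1] ⇒ +0.000546 -0.021169 = -0.020623;  D = +0.020505-0.002203i
d^4_{-2,-3}: k∈[0..1] ⇒ -0.004806 +0.079921 = +0.075115;  D = +0.072474+0.019742i
d^4_{-1,-3}: k∈[0..1] ⇒ +0.024003 -0.221756 = -0.197753;  D = +0.158742+0.117929i
d^4_{0,-3}: k∈[0..1] ⇒ -0.084244 +0.466984 = +0.382740;  D = +0.202939+0.324509i
d^4_{1,-3}: k∈[0..1] ⇒ +0.221756 -0.737547 = -0.515792;  D = +0.095321+0.506907i
d^4_{2,-3}: k∈[0..1] ⇒ -0.443020 +0.818588 = +0.375568;  D = -0.069866+0.369013i
d^4_{3,-3}: k∈[0..1] ⇒ +0.650456 -0.515090 = +0.135366;  D = +0.071917-0.114681i
d^4_{4,-3}: single k=0 term ⇒ -0.618795;  D = +0.497184-0.368395i
Y_4^{m'}(θ=1.0042,φ=3.8129) and Σ D·Y over m':
  (+0.0032-0.0017i)·(-0.2013-0.0988i)  (+0.0205-0.0022i)·(+0.1730+0.3646i)  (+0.0725+0.0197i)·(+0.0548-0.2359i)  (+0.1587+0.1179i)·(+0.1649-0.1310i)  (+0.2029+0.3245i)·(-0.2897+0.0000i)  (+0.0953+0.5069i)·(-0.1649-0.1310i)  (-0.0699+0.3690i)·(+0.0548+0.2359i)  (+0.0719-0.1147i)·(-0.1730+0.3646i)  (+0.4972-0.3684i)·(-0.2013+0.0988i)
Y_4^-3(R⁻¹ n̂) = -0.079468-0.027247i

Re=-0.0795 Im=-0.0272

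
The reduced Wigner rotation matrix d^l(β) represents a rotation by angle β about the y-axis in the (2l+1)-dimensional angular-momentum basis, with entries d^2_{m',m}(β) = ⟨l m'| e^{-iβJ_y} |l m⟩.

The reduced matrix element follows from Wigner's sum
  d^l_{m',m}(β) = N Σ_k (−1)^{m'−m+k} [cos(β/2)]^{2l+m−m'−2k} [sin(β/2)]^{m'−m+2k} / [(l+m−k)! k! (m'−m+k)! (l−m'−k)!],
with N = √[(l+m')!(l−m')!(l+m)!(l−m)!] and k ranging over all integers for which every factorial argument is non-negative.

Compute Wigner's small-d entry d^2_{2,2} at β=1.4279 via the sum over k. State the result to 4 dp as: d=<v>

d^2_{2,2}(β=1.4279) via Wigner's sum:
c=cos(1.4279/2)=0.755781, s=sin(1.4279/2)=0.654824; N=√[24·1·24·1]=24.000000
The bounds max(0,m−m')=0 and min(l+m,l−m')=0 give 1 term
  k=0: (−1)^0·24.0000/(24)·0.7558^4·0.6548^0 = +0.326275
d^2_{2,2}(1.4279) = +0.326275

d=0.3263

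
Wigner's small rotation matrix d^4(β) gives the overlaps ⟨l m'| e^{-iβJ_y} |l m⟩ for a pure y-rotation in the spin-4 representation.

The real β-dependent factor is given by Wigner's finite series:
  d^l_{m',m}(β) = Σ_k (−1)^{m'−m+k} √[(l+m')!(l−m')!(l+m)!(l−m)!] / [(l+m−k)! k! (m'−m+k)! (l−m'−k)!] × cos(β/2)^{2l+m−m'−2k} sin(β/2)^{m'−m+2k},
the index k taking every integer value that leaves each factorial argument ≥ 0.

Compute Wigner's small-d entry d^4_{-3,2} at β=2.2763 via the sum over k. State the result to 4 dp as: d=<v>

d=-0.2872

d^4_{-3,2}(β=2.2763) via Wigner's sum:
c=cos(2.2763/2)=0.419275, s=sin(2.2763/2)=0.907859; N=√[1·5040·720·2]=2693.993318
Admissible k: 5..6 (factorial args all ≥0)
  k=5: (−1)^0·2693.9933/(240)·0.4193^3·0.9079^5 = +0.510240
  k=6: (−1)^1·2693.9933/(720)·0.4193^1·0.9079^7 = -0.797431
d^4_{-3,2}(2.2763) = +0.510240 -0.797431 = -0.287191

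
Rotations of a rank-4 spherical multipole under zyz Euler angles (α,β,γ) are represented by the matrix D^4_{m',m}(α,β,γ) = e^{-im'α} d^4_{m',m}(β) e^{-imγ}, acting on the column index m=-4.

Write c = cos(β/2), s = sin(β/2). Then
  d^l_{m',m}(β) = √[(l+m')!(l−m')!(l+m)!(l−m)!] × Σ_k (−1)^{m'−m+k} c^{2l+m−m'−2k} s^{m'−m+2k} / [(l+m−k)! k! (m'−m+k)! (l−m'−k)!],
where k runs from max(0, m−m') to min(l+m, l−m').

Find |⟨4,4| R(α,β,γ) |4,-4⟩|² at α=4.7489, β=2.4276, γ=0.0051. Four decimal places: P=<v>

P=0.3528

Split into d^4_{4,-4}(β=2.4276) × two z-phases.
Half-angle: c=0.349462, s=0.936951. N=√(40320·1·1·40320)=40320.000000
k∈{0} keeps every argument non-negative
  k=0: (−1)^8·40320.0000/(40320)·0.3495^0·0.9370^8 = +0.593928
d^4_{4,-4}(2.4276) = +0.593928
|D^4_{4,-4}|² = |d^4_{4,-4}(β)|² = (+0.593928)² = 0.352751 (the z-rotation phases have unit modulus)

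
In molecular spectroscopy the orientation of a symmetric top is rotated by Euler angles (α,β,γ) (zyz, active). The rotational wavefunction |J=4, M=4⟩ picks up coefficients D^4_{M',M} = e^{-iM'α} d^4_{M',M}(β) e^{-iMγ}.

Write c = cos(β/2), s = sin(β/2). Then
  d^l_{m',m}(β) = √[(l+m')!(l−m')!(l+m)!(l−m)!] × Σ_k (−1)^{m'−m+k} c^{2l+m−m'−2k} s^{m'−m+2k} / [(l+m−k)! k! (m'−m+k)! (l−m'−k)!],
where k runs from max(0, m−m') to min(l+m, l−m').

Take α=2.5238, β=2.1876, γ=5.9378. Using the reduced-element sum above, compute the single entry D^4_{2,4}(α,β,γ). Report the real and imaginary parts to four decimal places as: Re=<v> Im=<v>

Re=-0.0339 Im=0.0196

D^4_{2,4}(2.5238,2.1876,5.9378) = e^{-i·2·2.5238}·d^4_{2,4}(2.1876)·e^{-i·4·5.9378}. Compute d first:
Half-angle: c=0.459113, s=0.888378. N=√(720·2·40320·1)=7619.763776
Admissible k: 2..2 (factorial args all ≥0)
  k=2: (−1)^0·7619.7638/(1440)·0.4591^6·0.8884^2 = +0.039110
d^4_{2,4}(2.1876) = +0.039110
Attach z-rotation phases: D = e^{-i(2)(2.5238)}·(+0.039110)·e^{-i(4)(5.9378)} = -0.033854+0.019585i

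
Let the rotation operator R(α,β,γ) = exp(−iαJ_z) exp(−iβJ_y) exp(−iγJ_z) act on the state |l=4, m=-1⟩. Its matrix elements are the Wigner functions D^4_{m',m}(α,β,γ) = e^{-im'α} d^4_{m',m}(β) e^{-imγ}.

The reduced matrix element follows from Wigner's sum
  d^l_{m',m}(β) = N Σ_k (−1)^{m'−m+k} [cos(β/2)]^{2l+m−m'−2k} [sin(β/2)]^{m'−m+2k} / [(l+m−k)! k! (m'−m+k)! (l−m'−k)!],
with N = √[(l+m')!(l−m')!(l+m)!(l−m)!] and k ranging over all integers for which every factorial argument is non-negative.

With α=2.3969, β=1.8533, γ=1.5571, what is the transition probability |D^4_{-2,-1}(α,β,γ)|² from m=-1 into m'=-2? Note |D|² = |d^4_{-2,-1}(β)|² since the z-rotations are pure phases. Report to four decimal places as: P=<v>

P=0.0623

D^4_{-2,-1}(2.3969,1.8533,1.5571) = e^{-i·-2·2.3969}·d^4_{-2,-1}(1.8533)·e^{-i·-1·1.5571}. Compute d first:
Half-angle: c=0.600516, s=0.799613. N=√(2·720·6·120)=1018.233765
The bounds max(0,m−m')=1 and min(l+m,l−m')=3 give 3 terms
  k=1: (−1)^0·1018.2338/(240)·0.6005^7·0.7996^1 = +0.095541
  k=2: (−1)^1·1018.2338/(48)·0.6005^5·0.7996^3 = -0.846971
  k=3: (−1)^2·1018.2338/(72)·0.6005^3·0.7996^5 = +1.001123
d^4_{-2,-1}(1.8533) = +0.095541 -0.846971 +1.001123 = +0.249693
|D^4_{-2,-1}|² = |d^4_{-2,-1}(β)|² = (+0.249693)² = 0.062346 (the z-rotation phases have unit modulus)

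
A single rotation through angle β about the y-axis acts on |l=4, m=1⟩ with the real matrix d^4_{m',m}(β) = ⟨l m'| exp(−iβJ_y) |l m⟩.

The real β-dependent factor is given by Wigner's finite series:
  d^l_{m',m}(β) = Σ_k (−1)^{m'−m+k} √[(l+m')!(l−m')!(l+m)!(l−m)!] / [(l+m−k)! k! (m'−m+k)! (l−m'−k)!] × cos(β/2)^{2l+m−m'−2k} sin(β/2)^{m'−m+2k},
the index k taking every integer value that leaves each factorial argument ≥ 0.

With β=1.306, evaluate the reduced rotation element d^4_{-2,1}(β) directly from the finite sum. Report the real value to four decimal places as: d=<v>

d^4_{-2,1}(β=1.306) via Wigner's sum:
c=cos(1.306/2)=0.794265, s=sin(1.306/2)=0.607572; N=√[2·720·120·6]=1018.233765
k∈{3,4,5} keeps every argument non-negative
  k=3: (−1)^0·1018.2338/(72)·0.7943^5·0.6076^3 = +1.002615
  k=4: (−1)^1·1018.2338/(48)·0.7943^3·0.6076^5 = -0.880016
  k=5: (−1)^2·1018.2338/(240)·0.7943^1·0.6076^7 = +0.102988
d^4_{-2,1}(1.306) = +1.002615 -0.880016 +0.102988 = +0.225587

d=0.2256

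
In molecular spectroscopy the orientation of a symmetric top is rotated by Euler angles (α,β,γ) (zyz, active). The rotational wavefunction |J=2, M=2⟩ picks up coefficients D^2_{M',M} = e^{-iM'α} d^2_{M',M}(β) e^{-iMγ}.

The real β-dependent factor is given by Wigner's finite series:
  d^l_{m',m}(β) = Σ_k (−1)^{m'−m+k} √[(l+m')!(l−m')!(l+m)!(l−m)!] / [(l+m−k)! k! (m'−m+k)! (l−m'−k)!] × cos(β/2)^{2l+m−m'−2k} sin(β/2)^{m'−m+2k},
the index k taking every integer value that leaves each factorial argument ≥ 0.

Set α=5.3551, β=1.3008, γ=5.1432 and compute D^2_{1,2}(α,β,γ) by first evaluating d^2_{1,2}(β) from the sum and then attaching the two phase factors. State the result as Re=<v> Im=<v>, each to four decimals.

D^2_{1,2}(5.3551,1.3008,5.1432) = e^{-i·1·5.3551}·d^2_{1,2}(1.3008)·e^{-i·2·5.1432}. Compute d first:
Half-angle: c=0.795842, s=0.605505. N=√(6·1·24·1)=12.000000
k: max(0,(2)−(1))=1 … min(2+(2),2−(1))=1
  k=1: (−1)^0·12.0000/(6)·0.7958^3·0.6055^1 = +0.610418
d^2_{1,2}(1.3008) = +0.610418
Phases: e^{-i·(1)·5.3551}=+0.599368+0.800474i, e^{-i·(2)·5.1432}=-0.651207+0.758900i ⇒ D=-0.609071-0.040541i

Re=-0.6091 Im=-0.0405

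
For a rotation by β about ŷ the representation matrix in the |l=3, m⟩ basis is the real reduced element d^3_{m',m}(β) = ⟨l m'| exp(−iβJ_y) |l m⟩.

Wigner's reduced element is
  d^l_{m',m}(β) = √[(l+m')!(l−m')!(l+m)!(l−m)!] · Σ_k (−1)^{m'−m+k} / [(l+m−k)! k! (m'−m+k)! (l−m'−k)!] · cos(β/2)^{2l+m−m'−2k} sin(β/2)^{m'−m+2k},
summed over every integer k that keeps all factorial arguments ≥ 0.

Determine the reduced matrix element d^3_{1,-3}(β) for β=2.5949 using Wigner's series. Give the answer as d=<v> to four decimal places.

d^3_{1,-3}(β=2.5949) via Wigner's sum:
Half-angle: c=0.269955, s=0.962873. N=√(24·2·1·720)=185.903201
k: max(0,(-3)−(1))=0 … min(3+(-3),3−(1))=0
  k=0: (−1)^4·185.9032/(48)·0.2700^2·0.9629^4 = +0.242608
d^3_{1,-3}(2.5949) = +0.242608

d=0.2426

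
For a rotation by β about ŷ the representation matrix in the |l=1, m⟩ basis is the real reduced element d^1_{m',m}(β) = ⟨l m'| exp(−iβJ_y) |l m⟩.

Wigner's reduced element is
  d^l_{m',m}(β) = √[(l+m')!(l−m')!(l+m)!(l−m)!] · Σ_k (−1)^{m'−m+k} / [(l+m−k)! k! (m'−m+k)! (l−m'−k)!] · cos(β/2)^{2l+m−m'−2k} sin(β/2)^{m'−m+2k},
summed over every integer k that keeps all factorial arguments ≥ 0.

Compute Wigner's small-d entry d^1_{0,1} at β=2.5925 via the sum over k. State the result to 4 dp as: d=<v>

d=0.3690

d^1_{0,1}(β=2.5925) via Wigner's sum:
c=cos(2.5925/2)=0.271110, s=sin(2.5925/2)=0.962548; N=√[1·1·2·1]=1.414214
Admissible k: 1..1 (factorial args all ≥0)
  k=1: (−1)^0·1.4142/(1)·0.2711^1·0.9625^1 = +0.369049
d^1_{0,1}(2.5925) = +0.369049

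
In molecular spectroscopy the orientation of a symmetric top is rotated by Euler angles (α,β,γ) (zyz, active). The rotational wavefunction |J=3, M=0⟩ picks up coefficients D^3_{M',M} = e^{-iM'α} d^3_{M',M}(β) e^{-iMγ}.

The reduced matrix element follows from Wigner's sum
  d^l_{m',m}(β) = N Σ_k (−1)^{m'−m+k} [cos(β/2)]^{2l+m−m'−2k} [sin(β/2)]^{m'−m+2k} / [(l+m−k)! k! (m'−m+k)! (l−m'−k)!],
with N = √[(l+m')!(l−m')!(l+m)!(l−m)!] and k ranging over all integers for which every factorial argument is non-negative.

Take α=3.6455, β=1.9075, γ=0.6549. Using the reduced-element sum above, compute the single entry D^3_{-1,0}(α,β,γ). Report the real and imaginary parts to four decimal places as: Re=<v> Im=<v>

D^3_{-1,0}(3.6455,1.9075,0.6549) = e^{-i·-1·3.6455}·d^3_{-1,0}(1.9075)·e^{-i·0·0.6549}. Compute d first:
c=cos(1.9075/2)=0.578629, s=sin(1.9075/2)=0.815591; N=√[2·24·6·6]=41.569219
k∈{1,2,3} keeps every argument non-negative
  k=1: (−1)^0·41.5692/(12)·0.5786^5·0.8156^1 = +0.183258
  k=2: (−1)^1·41.5692/(4)·0.5786^3·0.8156^3 = -1.092268
  k=3: (−1)^2·41.5692/(12)·0.5786^1·0.8156^5 = +0.723357
d^3_{-1,0}(1.9075) = +0.183258 -1.092268 +0.723357 = -0.185653
Phases: e^{-i·(-1)·3.6455}=-0.875703-0.482851i, e^{-i·(0)·0.6549}=+1.000000+0.000000i ⇒ D=+0.162576+0.089642i

Re=0.1626 Im=0.0896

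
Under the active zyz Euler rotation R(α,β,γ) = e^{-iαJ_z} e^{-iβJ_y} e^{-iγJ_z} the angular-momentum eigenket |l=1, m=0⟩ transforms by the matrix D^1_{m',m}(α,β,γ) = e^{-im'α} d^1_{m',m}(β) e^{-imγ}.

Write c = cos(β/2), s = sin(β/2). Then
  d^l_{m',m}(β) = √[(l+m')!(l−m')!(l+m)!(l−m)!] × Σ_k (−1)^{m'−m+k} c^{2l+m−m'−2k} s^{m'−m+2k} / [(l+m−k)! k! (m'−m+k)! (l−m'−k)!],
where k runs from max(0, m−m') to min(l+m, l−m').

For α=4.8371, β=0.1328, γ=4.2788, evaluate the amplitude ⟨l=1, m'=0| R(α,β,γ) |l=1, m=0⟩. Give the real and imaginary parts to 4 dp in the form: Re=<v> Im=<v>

Re=0.9912 Im=0.0000

Split into d^1_{0,0}(β=0.1328) × two z-phases.
Half-angle: c=0.997796, s=0.066351. N=√(1·1·1·1)=1.000000
The bounds max(0,m−m')=0 and min(l+m,l−m')=1 give 2 terms
  k=0: (−1)^0·1.0000/(1)·0.9978^2·0.0664^0 = +0.995598
  k=1: (−1)^1·1.0000/(1)·0.9978^0·0.0664^2 = -0.004402
d^1_{0,0}(0.1328) = +0.995598 -0.004402 = +0.991195
Attach z-rotation phases: D = e^{-i(0)(4.8371)}·(+0.991195)·e^{-i(0)(4.2788)} = +0.991195+0.000000i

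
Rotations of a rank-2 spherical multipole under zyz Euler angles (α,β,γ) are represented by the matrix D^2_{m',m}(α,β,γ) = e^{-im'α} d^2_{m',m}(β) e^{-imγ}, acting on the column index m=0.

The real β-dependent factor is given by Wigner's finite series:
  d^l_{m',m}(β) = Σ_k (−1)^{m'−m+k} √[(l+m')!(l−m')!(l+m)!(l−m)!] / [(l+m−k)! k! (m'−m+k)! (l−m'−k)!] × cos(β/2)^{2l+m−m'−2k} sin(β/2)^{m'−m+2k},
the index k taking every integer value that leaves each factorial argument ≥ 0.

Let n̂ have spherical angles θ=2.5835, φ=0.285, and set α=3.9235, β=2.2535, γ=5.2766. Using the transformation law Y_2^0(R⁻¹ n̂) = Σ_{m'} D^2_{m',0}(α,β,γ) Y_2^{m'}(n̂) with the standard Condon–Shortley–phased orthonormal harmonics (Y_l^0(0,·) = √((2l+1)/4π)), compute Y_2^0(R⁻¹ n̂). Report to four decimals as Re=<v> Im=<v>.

Re=-0.2868 Im=0.0000

Need the full column D^2_{m',0} for m'=−2..2 at α=3.9235, β=2.2535, γ=5.2766.
cos(β/2)=0.429597, sin(β/2)=0.903021
d^2_{-2,0}: single k=2 term ⇒ +0.368632;  D = +0.002574+0.368623i
d^2_{-1,0}: k∈[1..2] ⇒ +0.175371 -0.774872 = -0.599501;  D = +0.425389+0.422429i
d^2_{0,0}: k∈[0..2] ⇒ +0.034060 -0.601974 +0.664953 = +0.097039;  D = +0.097039+0.000000i
d^2_{1,0}: k∈[0..1] ⇒ -0.175371 +0.774872 = +0.599501;  D = -0.425389+0.422429i
d^2_{2,0}: single k=0 term ⇒ +0.368632;  D = +0.002574-0.368623i
Y_2^{m'}(θ=2.5835,φ=0.285) and Σ D·Y over m':
  (+0.0026+0.3686i)·(+0.0912-0.0585i)  (+0.4254+0.4224i)·(-0.3330+0.0976i)  (+0.0970+0.0000i)·(+0.3654+0.0000i)  (-0.4254+0.4224i)·(+0.3330+0.0976i)  (+0.0026-0.3686i)·(+0.0912+0.0585i)
Y_2^0(R⁻¹ n̂) = -0.286752-0.000000i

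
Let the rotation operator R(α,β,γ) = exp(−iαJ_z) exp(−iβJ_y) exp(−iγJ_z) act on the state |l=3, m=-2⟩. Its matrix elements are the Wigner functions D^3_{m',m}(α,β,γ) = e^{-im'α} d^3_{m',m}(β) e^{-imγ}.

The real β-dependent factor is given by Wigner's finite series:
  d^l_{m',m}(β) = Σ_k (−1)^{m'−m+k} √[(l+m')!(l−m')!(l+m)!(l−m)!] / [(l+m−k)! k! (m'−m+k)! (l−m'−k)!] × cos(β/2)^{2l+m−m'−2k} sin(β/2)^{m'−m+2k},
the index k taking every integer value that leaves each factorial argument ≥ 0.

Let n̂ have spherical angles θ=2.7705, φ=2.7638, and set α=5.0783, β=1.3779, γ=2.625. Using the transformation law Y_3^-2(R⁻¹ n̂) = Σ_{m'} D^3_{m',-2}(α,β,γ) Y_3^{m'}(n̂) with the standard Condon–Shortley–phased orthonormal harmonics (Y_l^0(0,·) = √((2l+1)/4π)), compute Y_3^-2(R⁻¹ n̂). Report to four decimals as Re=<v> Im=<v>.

Need the full column D^3_{m',-2} for m'=−3..3 at α=5.0783, β=1.3779, γ=2.625.
cos(β/2)=0.771914, sin(β/2)=0.635727
d^3_{-3,-2}: single k=1 term ⇒ +0.426767;  D = -0.027528+0.425878i
d^3_{-2,-2}: k∈[0..1] ⇒ +0.211550 -0.717442 = -0.505892;  D = +0.483093-0.150160i
d^3_{-1,-2}: k∈[0..1] ⇒ -0.550954 +0.747392 = +0.196439;  D = -0.121566-0.154305i
d^3_{0,-2}: k∈[0..1] ⇒ +0.785919 -0.533066 = +0.252852;  D = +0.129482-0.217184i
d^3_{1,-2}: k∈[0..1] ⇒ -0.747392 +0.253467 = -0.493925;  D = -0.486662-0.084391i
d^3_{2,-2}: k∈[0..1] ⇒ +0.486621 -0.066012 = +0.420608;  D = +0.081174+0.412701i
d^3_{3,-2}: single k=0 term ⇒ -0.196335;  D = +0.166333-0.104311i
Y_3^{m'}(θ=2.7705,φ=2.7638) and Σ D·Y over m':
  (-0.0275+0.4259i)·(-0.0084-0.0180i)  (+0.4831-0.1502i)·(-0.0912-0.0859i)  (-0.1216-0.1543i)·(-0.3641-0.1445i)  (+0.1295-0.2172i)·(-0.4669+0.0000i)  (-0.4867-0.0844i)·(+0.3641-0.1445i)  (+0.0812+0.4127i)·(-0.0912+0.0859i)  (+0.1663-0.1043i)·(+0.0084-0.0180i)
Y_3^-2(R⁻¹ n̂) = -0.320227+0.149319i

Re=-0.3202 Im=0.1493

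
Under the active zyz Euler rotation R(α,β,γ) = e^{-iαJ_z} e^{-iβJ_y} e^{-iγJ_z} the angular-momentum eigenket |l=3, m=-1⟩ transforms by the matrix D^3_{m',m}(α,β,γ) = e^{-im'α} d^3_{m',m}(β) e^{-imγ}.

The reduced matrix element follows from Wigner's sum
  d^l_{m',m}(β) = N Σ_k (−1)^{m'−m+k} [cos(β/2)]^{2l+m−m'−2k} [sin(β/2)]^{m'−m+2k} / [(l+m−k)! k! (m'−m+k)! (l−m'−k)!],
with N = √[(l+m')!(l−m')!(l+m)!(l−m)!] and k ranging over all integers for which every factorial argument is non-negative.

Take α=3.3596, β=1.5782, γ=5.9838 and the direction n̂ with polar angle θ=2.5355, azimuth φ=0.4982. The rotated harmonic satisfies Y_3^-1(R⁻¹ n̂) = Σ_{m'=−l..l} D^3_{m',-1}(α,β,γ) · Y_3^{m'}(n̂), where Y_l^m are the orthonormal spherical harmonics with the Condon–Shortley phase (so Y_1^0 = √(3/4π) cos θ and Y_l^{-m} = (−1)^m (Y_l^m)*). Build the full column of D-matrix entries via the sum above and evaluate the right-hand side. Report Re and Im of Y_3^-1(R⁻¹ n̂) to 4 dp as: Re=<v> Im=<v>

Re=0.1257 Im=-0.0140

Need the full column D^3_{m',-1} for m'=−3..3 at α=3.3596, β=1.5782, γ=5.9838.
cos(β/2)=0.704484, sin(β/2)=0.709720
d^3_{-3,-1}: single k=2 term ⇒ +0.480512;  D = -0.450611-0.166858i
d^3_{-2,-1}: k∈[1..2] ⇒ +0.389443 -0.790504 = -0.401062;  D = -0.397324-0.054626i
d^3_{-1,-1}: k∈[0..2] ⇒ +0.122244 -0.992542 +0.755511 = -0.114787;  D = +0.114407-0.009331i
d^3_{0,-1}: k∈[0..2] ⇒ -0.426613 +1.298931 -0.439436 = +0.432882;  D = +0.413627-0.127671i
d^3_{1,-1}: k∈[0..2] ⇒ +0.744406 -1.007348 +0.127797 = -0.135145;  D = +0.117456-0.066845i
d^3_{2,-1}: k∈[0..1] ⇒ -0.790504 +0.401148 = -0.389356;  D = -0.288732+0.261213i
d^3_{3,-1}: single k=0 term ⇒ +0.487680;  D = -0.282322+0.397651i
Y_3^{m'}(θ=2.5355,φ=0.4982) and Σ D·Y over m':
  (-0.4506-0.1669i)·(+0.0059-0.0769i)  (-0.3973-0.0546i)·(-0.1481+0.2288i)  (+0.1144-0.0093i)·(+0.3845-0.2091i)  (+0.4136-0.1277i)·(-0.1158+0.0000i)  (+0.1175-0.0668i)·(-0.3845-0.2091i)  (-0.2887+0.2612i)·(-0.1481-0.2288i)  (-0.2823+0.3977i)·(-0.0059-0.0769i)
Y_3^-1(R⁻¹ n̂) = +0.125652-0.013993i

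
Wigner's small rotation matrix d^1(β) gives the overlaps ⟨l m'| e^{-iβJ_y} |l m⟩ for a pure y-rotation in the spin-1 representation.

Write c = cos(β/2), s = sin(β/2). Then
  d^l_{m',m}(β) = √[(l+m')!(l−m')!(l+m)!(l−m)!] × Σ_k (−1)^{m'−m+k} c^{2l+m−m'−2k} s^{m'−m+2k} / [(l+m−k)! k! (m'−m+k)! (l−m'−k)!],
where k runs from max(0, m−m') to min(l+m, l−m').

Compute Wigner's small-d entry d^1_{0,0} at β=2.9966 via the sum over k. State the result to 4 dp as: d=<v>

d^1_{0,0}(β=2.9966) via Wigner's sum:
Half-angle: c=0.072433, s=0.997373. N=√(1·1·1·1)=1.000000
k: max(0,(0)−(0))=0 … min(1+(0),1−(0))=1
  k=0: (−1)^0·1.0000/(1)·0.0724^2·0.9974^0 = +0.005247
  k=1: (−1)^1·1.0000/(1)·0.0724^0·0.9974^2 = -0.994753
d^1_{0,0}(2.9966) = +0.005247 -0.994753 = -0.989507

d=-0.9895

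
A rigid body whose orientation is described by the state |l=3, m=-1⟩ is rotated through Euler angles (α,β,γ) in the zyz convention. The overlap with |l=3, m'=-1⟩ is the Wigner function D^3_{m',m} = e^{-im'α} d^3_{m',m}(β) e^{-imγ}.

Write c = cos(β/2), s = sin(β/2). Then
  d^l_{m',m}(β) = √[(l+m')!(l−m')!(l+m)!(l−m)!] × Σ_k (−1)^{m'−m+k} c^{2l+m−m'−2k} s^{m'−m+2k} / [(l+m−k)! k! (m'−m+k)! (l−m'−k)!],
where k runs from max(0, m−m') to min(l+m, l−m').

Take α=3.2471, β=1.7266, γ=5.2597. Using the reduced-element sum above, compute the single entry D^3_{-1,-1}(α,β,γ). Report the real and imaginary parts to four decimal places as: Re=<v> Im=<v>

Re=-0.0586 Im=0.0766

Split into d^3_{-1,-1}(β=1.7266) × two z-phases.
Half-angle: c=0.649933, s=0.759991. N=√(2·24·2·24)=48.000000
Admissible k: 0..2 (factorial args all ≥0)
  k=0: (−1)^0·48.0000/(48)·0.6499^6·0.7600^0 = +0.075372
  k=1: (−1)^1·48.0000/(6)·0.6499^4·0.7600^2 = -0.824483
  k=2: (−1)^2·48.0000/(8)·0.6499^2·0.7600^4 = +0.845519
d^3_{-1,-1}(1.7266) = +0.075372 -0.824483 +0.845519 = +0.096408
Phases: e^{-i·(-1)·3.2471}=-0.994439-0.105312i, e^{-i·(-1)·5.2597}=+0.520393-0.853927i ⇒ D=-0.058561+0.076584i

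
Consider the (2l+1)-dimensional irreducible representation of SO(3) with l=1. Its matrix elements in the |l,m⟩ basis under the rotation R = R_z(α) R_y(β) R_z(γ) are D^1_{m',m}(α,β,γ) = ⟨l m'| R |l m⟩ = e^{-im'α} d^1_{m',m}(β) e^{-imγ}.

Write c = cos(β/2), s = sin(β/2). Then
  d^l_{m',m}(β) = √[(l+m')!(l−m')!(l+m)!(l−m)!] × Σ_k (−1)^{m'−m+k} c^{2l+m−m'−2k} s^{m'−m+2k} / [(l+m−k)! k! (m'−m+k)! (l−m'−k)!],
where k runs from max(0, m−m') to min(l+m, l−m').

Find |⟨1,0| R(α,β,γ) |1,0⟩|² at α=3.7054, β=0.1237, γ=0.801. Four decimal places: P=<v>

P=0.9848

First d^1_{0,0}(β=0.1237), then the phase factors e^{-i(0)α} and e^{-i(0)γ}:
c=cos(0.1237/2)=0.998088, s=sin(0.1237/2)=0.061811; N=√[1·1·1·1]=1.000000
Admissible k: 0..1 (factorial args all ≥0)
  k=0: (−1)^0·1.0000/(1)·0.9981^2·0.0618^0 = +0.996179
  k=1: (−1)^1·1.0000/(1)·0.9981^0·0.0618^2 = -0.003821
d^1_{0,0}(0.1237) = +0.996179 -0.003821 = +0.992359
|D^1_{0,0}|² = |d^1_{0,0}(β)|² = (+0.992359)² = 0.984776 (the z-rotation phases have unit modulus)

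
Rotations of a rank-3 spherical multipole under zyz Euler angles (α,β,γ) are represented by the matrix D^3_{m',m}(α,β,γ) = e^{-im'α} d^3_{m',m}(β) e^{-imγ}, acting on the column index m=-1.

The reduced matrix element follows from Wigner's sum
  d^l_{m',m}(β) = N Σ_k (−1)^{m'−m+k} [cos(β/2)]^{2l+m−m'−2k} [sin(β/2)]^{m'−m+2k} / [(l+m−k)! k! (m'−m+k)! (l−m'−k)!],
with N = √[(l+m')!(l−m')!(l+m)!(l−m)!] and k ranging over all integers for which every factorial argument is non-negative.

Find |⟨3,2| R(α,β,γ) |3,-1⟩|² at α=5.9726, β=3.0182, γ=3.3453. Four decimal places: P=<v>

D^3_{2,-1}(5.9726,3.0182,3.3453) = e^{-i·2·5.9726}·d^3_{2,-1}(3.0182)·e^{-i·-1·3.3453}. Compute d first:
c=cos(3.0182/2)=0.061657, s=sin(3.0182/2)=0.998097; N=√[120·1·2·24]=75.894664
k: max(0,(-1)−(2))=0 … min(3+(-1),3−(2))=1
  k=0: (−1)^3·75.8947/(12)·0.0617^3·0.9981^3 = -0.001474
  k=1: (−1)^4·75.8947/(24)·0.0617^1·0.9981^5 = +0.193129
d^3_{2,-1}(3.0182) = -0.001474 +0.193129 = +0.191655
|D^3_{2,-1}|² = |d^3_{2,-1}(β)|² = (+0.191655)² = 0.036732 (the z-rotation phases have unit modulus)

P=0.0367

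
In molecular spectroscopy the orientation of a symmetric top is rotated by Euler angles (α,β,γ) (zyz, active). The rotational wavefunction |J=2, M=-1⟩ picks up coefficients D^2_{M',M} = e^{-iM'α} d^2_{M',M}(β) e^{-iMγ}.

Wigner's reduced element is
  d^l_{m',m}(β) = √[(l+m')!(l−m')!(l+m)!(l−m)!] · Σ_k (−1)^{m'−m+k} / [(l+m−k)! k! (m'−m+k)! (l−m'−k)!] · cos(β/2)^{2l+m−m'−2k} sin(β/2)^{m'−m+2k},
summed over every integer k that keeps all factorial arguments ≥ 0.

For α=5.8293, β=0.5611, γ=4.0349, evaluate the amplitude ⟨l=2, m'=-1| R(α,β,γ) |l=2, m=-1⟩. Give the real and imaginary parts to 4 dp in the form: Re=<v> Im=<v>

Re=-0.5794 Im=-0.2723

D^2_{-1,-1}(5.8293,0.5611,4.0349) = e^{-i·-1·5.8293}·d^2_{-1,-1}(0.5611)·e^{-i·-1·4.0349}. Compute d first:
With c≡cos(β/2)=0.960903 and s≡sin(β/2)=0.276884, N=[1·6·1·6]^{1/2}=6.000000
k∈{0,1} keeps every argument non-negative
  k=0: (−1)^0·6.0000/(6)·0.9609^4·0.2769^0 = +0.852548
  k=1: (−1)^1·6.0000/(2)·0.9609^2·0.2769^2 = -0.212362
d^2_{-1,-1}(0.5611) = +0.852548 -0.212362 = +0.640186
Phases: e^{-i·(-1)·5.8293}=+0.898750-0.438461i, e^{-i·(-1)·4.0349}=-0.626839-0.779149i ⇒ D=-0.579367-0.272346i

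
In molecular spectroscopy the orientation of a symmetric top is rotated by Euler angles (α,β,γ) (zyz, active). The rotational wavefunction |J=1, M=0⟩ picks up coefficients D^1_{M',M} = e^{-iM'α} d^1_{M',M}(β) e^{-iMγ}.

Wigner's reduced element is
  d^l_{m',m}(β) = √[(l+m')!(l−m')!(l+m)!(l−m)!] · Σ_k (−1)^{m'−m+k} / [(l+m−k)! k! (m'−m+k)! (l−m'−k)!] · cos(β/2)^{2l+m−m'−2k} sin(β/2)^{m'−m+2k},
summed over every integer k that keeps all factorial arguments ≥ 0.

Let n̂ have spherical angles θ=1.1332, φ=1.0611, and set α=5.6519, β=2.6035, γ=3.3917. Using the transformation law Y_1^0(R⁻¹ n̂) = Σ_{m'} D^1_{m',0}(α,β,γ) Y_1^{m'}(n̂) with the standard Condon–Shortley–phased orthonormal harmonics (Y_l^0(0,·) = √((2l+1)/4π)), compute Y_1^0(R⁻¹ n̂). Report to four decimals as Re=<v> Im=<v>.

Need the full column D^1_{m',0} for m'=−1..1 at α=5.6519, β=2.6035, γ=3.3917.
cos(β/2)=0.265812, sin(β/2)=0.964025
d^1_{-1,0}: single k=1 term ⇒ +0.362392;  D = +0.292548-0.213877i
d^1_{0,0}: k∈[0..1] ⇒ +0.070656 -0.929344 = -0.858688;  D = -0.858688+0.000000i
d^1_{1,0}: single k=0 term ⇒ -0.362392;  D = -0.292548-0.213877i
Y_1^{m'}(θ=1.1332,φ=1.0611) and Σ D·Y over m':
  (+0.2925-0.2139i)·(+0.1527-0.2732i)  (-0.8587+0.0000i)·(+0.2071+0.0000i)  (-0.2925-0.2139i)·(-0.1527-0.2732i)
Y_1^0(R⁻¹ n̂) = -0.205303+0.000000i

Re=-0.2053 Im=0.0000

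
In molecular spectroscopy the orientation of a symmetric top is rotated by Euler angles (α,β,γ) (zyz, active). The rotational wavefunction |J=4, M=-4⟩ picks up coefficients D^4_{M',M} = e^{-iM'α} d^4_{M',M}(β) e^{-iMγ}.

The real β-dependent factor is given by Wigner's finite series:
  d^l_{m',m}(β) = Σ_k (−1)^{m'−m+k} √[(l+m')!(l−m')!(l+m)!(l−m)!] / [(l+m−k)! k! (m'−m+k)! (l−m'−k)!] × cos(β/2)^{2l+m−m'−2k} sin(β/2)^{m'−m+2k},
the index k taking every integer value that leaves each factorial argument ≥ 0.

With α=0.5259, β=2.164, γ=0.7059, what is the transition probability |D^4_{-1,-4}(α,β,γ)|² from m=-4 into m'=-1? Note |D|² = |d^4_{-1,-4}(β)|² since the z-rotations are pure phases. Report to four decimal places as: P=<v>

First d^4_{-1,-4}(β=2.164), then the phase factors e^{-i(-1)α} and e^{-i(-4)γ}:
c=cos(2.164/2)=0.469564, s=sin(2.164/2)=0.882899; N=√[6·120·1·40320]=5387.986637
k: max(0,(-4)−(-1))=0 … min(4+(-4),4−(-1))=0
  k=0: (−1)^3·5387.9866/(720)·0.4696^5·0.8829^3 = -0.117570
d^4_{-1,-4}(2.164) = -0.117570
|D^4_{-1,-4}|² = |d^4_{-1,-4}(β)|² = (-0.117570)² = 0.013823 (the z-rotation phases have unit modulus)

P=0.0138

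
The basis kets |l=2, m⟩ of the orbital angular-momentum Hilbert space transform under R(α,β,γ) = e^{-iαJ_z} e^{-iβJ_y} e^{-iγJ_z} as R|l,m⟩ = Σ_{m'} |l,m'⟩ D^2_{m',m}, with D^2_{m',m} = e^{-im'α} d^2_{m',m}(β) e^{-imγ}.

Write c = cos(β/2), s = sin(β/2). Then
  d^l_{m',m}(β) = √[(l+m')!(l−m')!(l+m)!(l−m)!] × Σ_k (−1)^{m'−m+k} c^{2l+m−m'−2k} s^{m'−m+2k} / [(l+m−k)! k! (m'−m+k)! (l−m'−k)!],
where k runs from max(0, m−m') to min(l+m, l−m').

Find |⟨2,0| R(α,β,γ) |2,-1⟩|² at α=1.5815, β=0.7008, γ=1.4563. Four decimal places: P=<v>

P=0.3644

D^2_{0,-1}(1.5815,0.7008,1.4563) = e^{-i·0·1.5815}·d^2_{0,-1}(0.7008)·e^{-i·-1·1.4563}. Compute d first:
Half-angle: c=0.939235, s=0.343274. N=√(2·2·1·6)=4.898979
The bounds max(0,m−m')=0 and min(l+m,l−m')=1 give 2 terms
  k=0: (−1)^1·4.8990/(2)·0.9392^3·0.3433^1 = -0.696690
  k=1: (−1)^2·4.8990/(2)·0.9392^1·0.3433^3 = +0.093062
d^2_{0,-1}(0.7008) = -0.696690 +0.093062 = -0.603628
|D^2_{0,-1}|² = |d^2_{0,-1}(β)|² = (-0.603628)² = 0.364367 (the z-rotation phases have unit modulus)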